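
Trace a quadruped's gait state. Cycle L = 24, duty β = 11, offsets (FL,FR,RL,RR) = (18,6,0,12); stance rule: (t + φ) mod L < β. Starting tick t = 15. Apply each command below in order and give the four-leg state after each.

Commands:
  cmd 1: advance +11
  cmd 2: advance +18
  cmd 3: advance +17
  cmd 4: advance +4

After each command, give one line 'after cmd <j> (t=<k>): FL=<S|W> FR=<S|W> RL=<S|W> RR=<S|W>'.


start t=15: FL=S FR=W RL=W RR=S
cmd 1: advance +11 → t=26, phase=(20,8,2,14) → FL=W FR=S RL=S RR=W
cmd 2: advance +18 → t=44, phase=(14,2,20,8) → FL=W FR=S RL=W RR=S
cmd 3: advance +17 → t=61, phase=(7,19,13,1) → FL=S FR=W RL=W RR=S
cmd 4: advance +4 → t=65, phase=(11,23,17,5) → FL=W FR=W RL=W RR=S

after cmd 1 (t=26): FL=W FR=S RL=S RR=W
after cmd 2 (t=44): FL=W FR=S RL=W RR=S
after cmd 3 (t=61): FL=S FR=W RL=W RR=S
after cmd 4 (t=65): FL=W FR=W RL=W RR=S


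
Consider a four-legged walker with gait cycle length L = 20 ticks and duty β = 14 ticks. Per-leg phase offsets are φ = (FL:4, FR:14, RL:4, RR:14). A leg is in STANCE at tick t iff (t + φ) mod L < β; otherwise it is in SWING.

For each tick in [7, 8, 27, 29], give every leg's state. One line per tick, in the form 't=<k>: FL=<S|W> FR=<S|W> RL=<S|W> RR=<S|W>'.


t=7: FL=S FR=S RL=S RR=S
t=8: FL=S FR=S RL=S RR=S
t=27: FL=S FR=S RL=S RR=S
t=29: FL=S FR=S RL=S RR=S

t=7: phase=(11,1,11,1) vs β=14 → FL=S FR=S RL=S RR=S
t=8: phase=(12,2,12,2) vs β=14 → FL=S FR=S RL=S RR=S
t=27: phase=(11,1,11,1) vs β=14 → FL=S FR=S RL=S RR=S
t=29: phase=(13,3,13,3) vs β=14 → FL=S FR=S RL=S RR=S


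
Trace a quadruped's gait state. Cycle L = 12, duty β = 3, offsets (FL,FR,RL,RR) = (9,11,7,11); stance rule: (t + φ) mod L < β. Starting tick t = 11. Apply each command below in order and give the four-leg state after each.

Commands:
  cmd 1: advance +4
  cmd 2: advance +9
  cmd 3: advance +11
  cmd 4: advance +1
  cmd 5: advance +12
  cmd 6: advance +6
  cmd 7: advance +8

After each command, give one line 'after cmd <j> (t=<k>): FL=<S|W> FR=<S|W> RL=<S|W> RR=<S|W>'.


after cmd 1 (t=15): FL=S FR=S RL=W RR=S
after cmd 2 (t=24): FL=W FR=W RL=W RR=W
after cmd 3 (t=35): FL=W FR=W RL=W RR=W
after cmd 4 (t=36): FL=W FR=W RL=W RR=W
after cmd 5 (t=48): FL=W FR=W RL=W RR=W
after cmd 6 (t=54): FL=W FR=W RL=S RR=W
after cmd 7 (t=62): FL=W FR=S RL=W RR=S

start t=11: FL=W FR=W RL=W RR=W
cmd 1: advance +4 → t=15, phase=(0,2,10,2) → FL=S FR=S RL=W RR=S
cmd 2: advance +9 → t=24, phase=(9,11,7,11) → FL=W FR=W RL=W RR=W
cmd 3: advance +11 → t=35, phase=(8,10,6,10) → FL=W FR=W RL=W RR=W
cmd 4: advance +1 → t=36, phase=(9,11,7,11) → FL=W FR=W RL=W RR=W
cmd 5: advance +12 → t=48, phase=(9,11,7,11) → FL=W FR=W RL=W RR=W
cmd 6: advance +6 → t=54, phase=(3,5,1,5) → FL=W FR=W RL=S RR=W
cmd 7: advance +8 → t=62, phase=(11,1,9,1) → FL=W FR=S RL=W RR=S


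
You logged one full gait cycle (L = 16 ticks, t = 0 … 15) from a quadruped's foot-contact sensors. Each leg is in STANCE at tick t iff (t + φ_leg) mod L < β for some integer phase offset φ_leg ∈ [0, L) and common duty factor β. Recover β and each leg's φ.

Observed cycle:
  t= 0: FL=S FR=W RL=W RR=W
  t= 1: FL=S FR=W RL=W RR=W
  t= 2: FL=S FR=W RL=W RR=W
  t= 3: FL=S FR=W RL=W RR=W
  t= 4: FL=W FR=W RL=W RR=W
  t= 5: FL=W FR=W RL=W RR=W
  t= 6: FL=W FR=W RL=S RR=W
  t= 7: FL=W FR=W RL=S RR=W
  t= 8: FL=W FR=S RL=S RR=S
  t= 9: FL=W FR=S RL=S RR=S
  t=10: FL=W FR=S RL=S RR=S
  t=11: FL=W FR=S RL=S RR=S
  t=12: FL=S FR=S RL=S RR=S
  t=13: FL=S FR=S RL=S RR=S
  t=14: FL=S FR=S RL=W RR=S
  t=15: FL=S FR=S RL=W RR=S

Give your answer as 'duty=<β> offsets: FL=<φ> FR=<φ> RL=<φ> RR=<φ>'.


duty β = stance ticks per leg = 8
FL: stance ticks = 8; W→S at t=12 → φ=4
FR: stance ticks = 8; W→S at t=8 → φ=8
RL: stance ticks = 8; W→S at t=6 → φ=10
RR: stance ticks = 8; W→S at t=8 → φ=8

duty=8 offsets: FL=4 FR=8 RL=10 RR=8


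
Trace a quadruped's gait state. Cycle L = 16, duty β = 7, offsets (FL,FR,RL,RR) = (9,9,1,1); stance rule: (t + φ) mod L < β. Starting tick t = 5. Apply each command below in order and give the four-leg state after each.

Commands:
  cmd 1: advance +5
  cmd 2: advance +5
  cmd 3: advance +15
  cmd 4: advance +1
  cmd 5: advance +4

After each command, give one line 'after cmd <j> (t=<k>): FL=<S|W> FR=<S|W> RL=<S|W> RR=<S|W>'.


start t=5: FL=W FR=W RL=S RR=S
cmd 1: advance +5 → t=10, phase=(3,3,11,11) → FL=S FR=S RL=W RR=W
cmd 2: advance +5 → t=15, phase=(8,8,0,0) → FL=W FR=W RL=S RR=S
cmd 3: advance +15 → t=30, phase=(7,7,15,15) → FL=W FR=W RL=W RR=W
cmd 4: advance +1 → t=31, phase=(8,8,0,0) → FL=W FR=W RL=S RR=S
cmd 5: advance +4 → t=35, phase=(12,12,4,4) → FL=W FR=W RL=S RR=S

after cmd 1 (t=10): FL=S FR=S RL=W RR=W
after cmd 2 (t=15): FL=W FR=W RL=S RR=S
after cmd 3 (t=30): FL=W FR=W RL=W RR=W
after cmd 4 (t=31): FL=W FR=W RL=S RR=S
after cmd 5 (t=35): FL=W FR=W RL=S RR=S


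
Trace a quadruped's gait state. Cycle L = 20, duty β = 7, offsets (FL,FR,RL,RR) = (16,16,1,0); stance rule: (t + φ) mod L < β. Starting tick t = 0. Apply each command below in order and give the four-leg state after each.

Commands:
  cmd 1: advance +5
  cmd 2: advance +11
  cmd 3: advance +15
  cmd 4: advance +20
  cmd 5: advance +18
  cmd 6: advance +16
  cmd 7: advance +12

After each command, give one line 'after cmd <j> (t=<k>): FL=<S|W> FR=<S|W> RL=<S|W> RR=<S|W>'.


after cmd 1 (t=5): FL=S FR=S RL=S RR=S
after cmd 2 (t=16): FL=W FR=W RL=W RR=W
after cmd 3 (t=31): FL=W FR=W RL=W RR=W
after cmd 4 (t=51): FL=W FR=W RL=W RR=W
after cmd 5 (t=69): FL=S FR=S RL=W RR=W
after cmd 6 (t=85): FL=S FR=S RL=S RR=S
after cmd 7 (t=97): FL=W FR=W RL=W RR=W

start t=0: FL=W FR=W RL=S RR=S
cmd 1: advance +5 → t=5, phase=(1,1,6,5) → FL=S FR=S RL=S RR=S
cmd 2: advance +11 → t=16, phase=(12,12,17,16) → FL=W FR=W RL=W RR=W
cmd 3: advance +15 → t=31, phase=(7,7,12,11) → FL=W FR=W RL=W RR=W
cmd 4: advance +20 → t=51, phase=(7,7,12,11) → FL=W FR=W RL=W RR=W
cmd 5: advance +18 → t=69, phase=(5,5,10,9) → FL=S FR=S RL=W RR=W
cmd 6: advance +16 → t=85, phase=(1,1,6,5) → FL=S FR=S RL=S RR=S
cmd 7: advance +12 → t=97, phase=(13,13,18,17) → FL=W FR=W RL=W RR=W


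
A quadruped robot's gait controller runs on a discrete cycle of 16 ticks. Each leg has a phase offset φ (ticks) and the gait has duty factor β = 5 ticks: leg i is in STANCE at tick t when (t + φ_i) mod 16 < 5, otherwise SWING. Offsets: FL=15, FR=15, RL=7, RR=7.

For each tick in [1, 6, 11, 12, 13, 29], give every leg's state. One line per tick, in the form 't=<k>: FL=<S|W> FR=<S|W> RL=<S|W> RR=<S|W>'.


t=1: phase=(0,0,8,8) vs β=5 → FL=S FR=S RL=W RR=W
t=6: phase=(5,5,13,13) vs β=5 → FL=W FR=W RL=W RR=W
t=11: phase=(10,10,2,2) vs β=5 → FL=W FR=W RL=S RR=S
t=12: phase=(11,11,3,3) vs β=5 → FL=W FR=W RL=S RR=S
t=13: phase=(12,12,4,4) vs β=5 → FL=W FR=W RL=S RR=S
t=29: phase=(12,12,4,4) vs β=5 → FL=W FR=W RL=S RR=S

t=1: FL=S FR=S RL=W RR=W
t=6: FL=W FR=W RL=W RR=W
t=11: FL=W FR=W RL=S RR=S
t=12: FL=W FR=W RL=S RR=S
t=13: FL=W FR=W RL=S RR=S
t=29: FL=W FR=W RL=S RR=S


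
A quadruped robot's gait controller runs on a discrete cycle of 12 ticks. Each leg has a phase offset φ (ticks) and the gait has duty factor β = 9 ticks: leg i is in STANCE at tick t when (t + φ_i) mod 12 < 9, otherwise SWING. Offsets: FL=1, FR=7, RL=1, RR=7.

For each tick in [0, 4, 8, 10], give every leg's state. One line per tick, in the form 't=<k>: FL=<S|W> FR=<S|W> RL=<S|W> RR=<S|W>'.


t=0: phase=(1,7,1,7) vs β=9 → FL=S FR=S RL=S RR=S
t=4: phase=(5,11,5,11) vs β=9 → FL=S FR=W RL=S RR=W
t=8: phase=(9,3,9,3) vs β=9 → FL=W FR=S RL=W RR=S
t=10: phase=(11,5,11,5) vs β=9 → FL=W FR=S RL=W RR=S

t=0: FL=S FR=S RL=S RR=S
t=4: FL=S FR=W RL=S RR=W
t=8: FL=W FR=S RL=W RR=S
t=10: FL=W FR=S RL=W RR=S


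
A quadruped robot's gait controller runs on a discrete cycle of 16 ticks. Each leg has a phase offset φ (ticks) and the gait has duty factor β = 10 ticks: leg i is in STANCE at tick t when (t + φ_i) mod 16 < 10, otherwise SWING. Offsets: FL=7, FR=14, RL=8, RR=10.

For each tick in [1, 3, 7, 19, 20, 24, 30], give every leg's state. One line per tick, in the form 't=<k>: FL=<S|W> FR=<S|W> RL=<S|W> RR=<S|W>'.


t=1: FL=S FR=W RL=S RR=W
t=3: FL=W FR=S RL=W RR=W
t=7: FL=W FR=S RL=W RR=S
t=19: FL=W FR=S RL=W RR=W
t=20: FL=W FR=S RL=W RR=W
t=24: FL=W FR=S RL=S RR=S
t=30: FL=S FR=W RL=S RR=S

t=1: phase=(8,15,9,11) vs β=10 → FL=S FR=W RL=S RR=W
t=3: phase=(10,1,11,13) vs β=10 → FL=W FR=S RL=W RR=W
t=7: phase=(14,5,15,1) vs β=10 → FL=W FR=S RL=W RR=S
t=19: phase=(10,1,11,13) vs β=10 → FL=W FR=S RL=W RR=W
t=20: phase=(11,2,12,14) vs β=10 → FL=W FR=S RL=W RR=W
t=24: phase=(15,6,0,2) vs β=10 → FL=W FR=S RL=S RR=S
t=30: phase=(5,12,6,8) vs β=10 → FL=S FR=W RL=S RR=S


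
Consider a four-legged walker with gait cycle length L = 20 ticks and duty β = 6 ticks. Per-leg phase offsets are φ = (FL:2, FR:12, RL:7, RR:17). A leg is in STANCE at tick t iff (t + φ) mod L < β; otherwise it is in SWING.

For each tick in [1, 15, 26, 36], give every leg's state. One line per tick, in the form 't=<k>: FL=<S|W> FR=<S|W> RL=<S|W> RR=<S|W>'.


t=1: phase=(3,13,8,18) vs β=6 → FL=S FR=W RL=W RR=W
t=15: phase=(17,7,2,12) vs β=6 → FL=W FR=W RL=S RR=W
t=26: phase=(8,18,13,3) vs β=6 → FL=W FR=W RL=W RR=S
t=36: phase=(18,8,3,13) vs β=6 → FL=W FR=W RL=S RR=W

t=1: FL=S FR=W RL=W RR=W
t=15: FL=W FR=W RL=S RR=W
t=26: FL=W FR=W RL=W RR=S
t=36: FL=W FR=W RL=S RR=W


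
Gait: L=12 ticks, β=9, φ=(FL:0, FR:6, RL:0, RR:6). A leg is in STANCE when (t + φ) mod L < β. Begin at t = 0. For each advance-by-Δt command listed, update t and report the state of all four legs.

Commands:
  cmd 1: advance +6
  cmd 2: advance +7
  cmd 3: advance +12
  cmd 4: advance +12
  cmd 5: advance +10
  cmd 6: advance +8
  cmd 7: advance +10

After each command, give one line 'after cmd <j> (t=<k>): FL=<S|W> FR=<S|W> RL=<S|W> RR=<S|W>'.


start t=0: FL=S FR=S RL=S RR=S
cmd 1: advance +6 → t=6, phase=(6,0,6,0) → FL=S FR=S RL=S RR=S
cmd 2: advance +7 → t=13, phase=(1,7,1,7) → FL=S FR=S RL=S RR=S
cmd 3: advance +12 → t=25, phase=(1,7,1,7) → FL=S FR=S RL=S RR=S
cmd 4: advance +12 → t=37, phase=(1,7,1,7) → FL=S FR=S RL=S RR=S
cmd 5: advance +10 → t=47, phase=(11,5,11,5) → FL=W FR=S RL=W RR=S
cmd 6: advance +8 → t=55, phase=(7,1,7,1) → FL=S FR=S RL=S RR=S
cmd 7: advance +10 → t=65, phase=(5,11,5,11) → FL=S FR=W RL=S RR=W

after cmd 1 (t=6): FL=S FR=S RL=S RR=S
after cmd 2 (t=13): FL=S FR=S RL=S RR=S
after cmd 3 (t=25): FL=S FR=S RL=S RR=S
after cmd 4 (t=37): FL=S FR=S RL=S RR=S
after cmd 5 (t=47): FL=W FR=S RL=W RR=S
after cmd 6 (t=55): FL=S FR=S RL=S RR=S
after cmd 7 (t=65): FL=S FR=W RL=S RR=W


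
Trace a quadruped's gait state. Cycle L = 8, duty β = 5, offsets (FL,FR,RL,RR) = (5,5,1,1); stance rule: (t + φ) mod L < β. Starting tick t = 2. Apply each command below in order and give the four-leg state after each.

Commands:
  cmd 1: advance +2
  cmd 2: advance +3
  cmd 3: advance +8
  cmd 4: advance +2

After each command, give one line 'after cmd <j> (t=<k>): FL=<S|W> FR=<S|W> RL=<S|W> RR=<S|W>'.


after cmd 1 (t=4): FL=S FR=S RL=W RR=W
after cmd 2 (t=7): FL=S FR=S RL=S RR=S
after cmd 3 (t=15): FL=S FR=S RL=S RR=S
after cmd 4 (t=17): FL=W FR=W RL=S RR=S

start t=2: FL=W FR=W RL=S RR=S
cmd 1: advance +2 → t=4, phase=(1,1,5,5) → FL=S FR=S RL=W RR=W
cmd 2: advance +3 → t=7, phase=(4,4,0,0) → FL=S FR=S RL=S RR=S
cmd 3: advance +8 → t=15, phase=(4,4,0,0) → FL=S FR=S RL=S RR=S
cmd 4: advance +2 → t=17, phase=(6,6,2,2) → FL=W FR=W RL=S RR=S


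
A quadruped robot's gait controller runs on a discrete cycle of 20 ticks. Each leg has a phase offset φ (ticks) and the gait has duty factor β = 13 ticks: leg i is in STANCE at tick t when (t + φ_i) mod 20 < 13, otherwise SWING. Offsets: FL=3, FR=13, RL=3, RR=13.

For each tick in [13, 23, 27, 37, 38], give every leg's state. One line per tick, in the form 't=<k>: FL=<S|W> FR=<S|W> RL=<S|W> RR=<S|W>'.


t=13: phase=(16,6,16,6) vs β=13 → FL=W FR=S RL=W RR=S
t=23: phase=(6,16,6,16) vs β=13 → FL=S FR=W RL=S RR=W
t=27: phase=(10,0,10,0) vs β=13 → FL=S FR=S RL=S RR=S
t=37: phase=(0,10,0,10) vs β=13 → FL=S FR=S RL=S RR=S
t=38: phase=(1,11,1,11) vs β=13 → FL=S FR=S RL=S RR=S

t=13: FL=W FR=S RL=W RR=S
t=23: FL=S FR=W RL=S RR=W
t=27: FL=S FR=S RL=S RR=S
t=37: FL=S FR=S RL=S RR=S
t=38: FL=S FR=S RL=S RR=S


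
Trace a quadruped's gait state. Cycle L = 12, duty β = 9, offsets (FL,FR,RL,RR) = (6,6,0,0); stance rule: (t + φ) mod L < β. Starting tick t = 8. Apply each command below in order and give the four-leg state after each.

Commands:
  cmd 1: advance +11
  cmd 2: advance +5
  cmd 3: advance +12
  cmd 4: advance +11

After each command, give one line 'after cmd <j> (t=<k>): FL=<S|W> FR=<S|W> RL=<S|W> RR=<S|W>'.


start t=8: FL=S FR=S RL=S RR=S
cmd 1: advance +11 → t=19, phase=(1,1,7,7) → FL=S FR=S RL=S RR=S
cmd 2: advance +5 → t=24, phase=(6,6,0,0) → FL=S FR=S RL=S RR=S
cmd 3: advance +12 → t=36, phase=(6,6,0,0) → FL=S FR=S RL=S RR=S
cmd 4: advance +11 → t=47, phase=(5,5,11,11) → FL=S FR=S RL=W RR=W

after cmd 1 (t=19): FL=S FR=S RL=S RR=S
after cmd 2 (t=24): FL=S FR=S RL=S RR=S
after cmd 3 (t=36): FL=S FR=S RL=S RR=S
after cmd 4 (t=47): FL=S FR=S RL=W RR=W


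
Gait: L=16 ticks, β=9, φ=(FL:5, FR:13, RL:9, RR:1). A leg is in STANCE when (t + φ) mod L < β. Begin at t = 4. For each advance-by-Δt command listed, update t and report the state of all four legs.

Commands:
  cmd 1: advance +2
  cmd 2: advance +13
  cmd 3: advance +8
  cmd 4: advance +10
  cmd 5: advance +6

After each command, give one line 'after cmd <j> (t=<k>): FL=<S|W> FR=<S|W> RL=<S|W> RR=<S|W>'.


after cmd 1 (t=6): FL=W FR=S RL=W RR=S
after cmd 2 (t=19): FL=S FR=S RL=W RR=S
after cmd 3 (t=27): FL=S FR=S RL=S RR=W
after cmd 4 (t=37): FL=W FR=S RL=W RR=S
after cmd 5 (t=43): FL=S FR=S RL=S RR=W

start t=4: FL=W FR=S RL=W RR=S
cmd 1: advance +2 → t=6, phase=(11,3,15,7) → FL=W FR=S RL=W RR=S
cmd 2: advance +13 → t=19, phase=(8,0,12,4) → FL=S FR=S RL=W RR=S
cmd 3: advance +8 → t=27, phase=(0,8,4,12) → FL=S FR=S RL=S RR=W
cmd 4: advance +10 → t=37, phase=(10,2,14,6) → FL=W FR=S RL=W RR=S
cmd 5: advance +6 → t=43, phase=(0,8,4,12) → FL=S FR=S RL=S RR=W


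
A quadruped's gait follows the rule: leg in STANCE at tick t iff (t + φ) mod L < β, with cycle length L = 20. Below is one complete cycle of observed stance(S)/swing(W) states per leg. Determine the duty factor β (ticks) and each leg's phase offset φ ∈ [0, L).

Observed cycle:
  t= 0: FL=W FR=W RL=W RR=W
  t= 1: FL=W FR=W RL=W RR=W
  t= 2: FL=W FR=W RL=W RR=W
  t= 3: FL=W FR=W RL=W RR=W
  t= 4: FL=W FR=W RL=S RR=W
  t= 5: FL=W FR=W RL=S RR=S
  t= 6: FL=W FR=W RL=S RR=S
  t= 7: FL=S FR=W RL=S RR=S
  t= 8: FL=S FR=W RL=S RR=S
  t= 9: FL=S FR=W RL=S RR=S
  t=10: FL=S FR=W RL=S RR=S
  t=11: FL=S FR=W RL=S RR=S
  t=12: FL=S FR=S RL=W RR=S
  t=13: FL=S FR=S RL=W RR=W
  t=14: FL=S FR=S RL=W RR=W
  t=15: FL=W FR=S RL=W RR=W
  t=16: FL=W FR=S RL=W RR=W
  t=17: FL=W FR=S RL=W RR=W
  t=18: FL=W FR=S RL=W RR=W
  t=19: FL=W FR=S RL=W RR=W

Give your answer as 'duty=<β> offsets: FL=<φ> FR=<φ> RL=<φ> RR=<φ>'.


duty β = stance ticks per leg = 8
FL: stance ticks = 8; W→S at t=7 → φ=13
FR: stance ticks = 8; W→S at t=12 → φ=8
RL: stance ticks = 8; W→S at t=4 → φ=16
RR: stance ticks = 8; W→S at t=5 → φ=15

duty=8 offsets: FL=13 FR=8 RL=16 RR=15


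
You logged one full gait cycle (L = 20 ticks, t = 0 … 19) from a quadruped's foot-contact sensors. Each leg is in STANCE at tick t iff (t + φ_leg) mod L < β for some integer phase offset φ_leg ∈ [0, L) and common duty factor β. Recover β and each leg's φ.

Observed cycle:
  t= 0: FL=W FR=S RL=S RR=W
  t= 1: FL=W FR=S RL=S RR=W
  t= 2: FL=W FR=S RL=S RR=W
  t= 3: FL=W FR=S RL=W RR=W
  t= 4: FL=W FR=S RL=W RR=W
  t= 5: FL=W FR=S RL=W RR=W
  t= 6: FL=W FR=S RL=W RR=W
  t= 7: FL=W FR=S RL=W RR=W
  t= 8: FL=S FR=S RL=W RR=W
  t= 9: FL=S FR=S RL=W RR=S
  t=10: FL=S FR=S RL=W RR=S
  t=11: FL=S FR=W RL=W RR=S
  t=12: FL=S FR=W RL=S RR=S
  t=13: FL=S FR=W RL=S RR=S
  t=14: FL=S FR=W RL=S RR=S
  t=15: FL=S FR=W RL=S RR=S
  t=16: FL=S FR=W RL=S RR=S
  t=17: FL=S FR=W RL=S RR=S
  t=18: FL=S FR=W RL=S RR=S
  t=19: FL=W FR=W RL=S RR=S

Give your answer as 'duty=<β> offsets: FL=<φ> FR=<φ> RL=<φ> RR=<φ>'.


duty=11 offsets: FL=12 FR=0 RL=8 RR=11

duty β = stance ticks per leg = 11
FL: stance ticks = 11; W→S at t=8 → φ=12
FR: stance ticks = 11; W→S at t=0 → φ=0
RL: stance ticks = 11; W→S at t=12 → φ=8
RR: stance ticks = 11; W→S at t=9 → φ=11


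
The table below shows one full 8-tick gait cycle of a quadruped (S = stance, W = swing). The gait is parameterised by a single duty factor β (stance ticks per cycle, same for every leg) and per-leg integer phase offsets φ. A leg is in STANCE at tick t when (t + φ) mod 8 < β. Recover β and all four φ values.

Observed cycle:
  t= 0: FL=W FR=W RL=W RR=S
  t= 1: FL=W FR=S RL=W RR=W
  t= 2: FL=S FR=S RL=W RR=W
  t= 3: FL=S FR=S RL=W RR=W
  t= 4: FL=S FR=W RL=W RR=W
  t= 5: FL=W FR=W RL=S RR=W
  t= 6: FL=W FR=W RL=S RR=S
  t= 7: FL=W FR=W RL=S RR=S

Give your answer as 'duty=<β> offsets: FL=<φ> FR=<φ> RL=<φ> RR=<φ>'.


duty β = stance ticks per leg = 3
FL: stance ticks = 3; W→S at t=2 → φ=6
FR: stance ticks = 3; W→S at t=1 → φ=7
RL: stance ticks = 3; W→S at t=5 → φ=3
RR: stance ticks = 3; W→S at t=6 → φ=2

duty=3 offsets: FL=6 FR=7 RL=3 RR=2


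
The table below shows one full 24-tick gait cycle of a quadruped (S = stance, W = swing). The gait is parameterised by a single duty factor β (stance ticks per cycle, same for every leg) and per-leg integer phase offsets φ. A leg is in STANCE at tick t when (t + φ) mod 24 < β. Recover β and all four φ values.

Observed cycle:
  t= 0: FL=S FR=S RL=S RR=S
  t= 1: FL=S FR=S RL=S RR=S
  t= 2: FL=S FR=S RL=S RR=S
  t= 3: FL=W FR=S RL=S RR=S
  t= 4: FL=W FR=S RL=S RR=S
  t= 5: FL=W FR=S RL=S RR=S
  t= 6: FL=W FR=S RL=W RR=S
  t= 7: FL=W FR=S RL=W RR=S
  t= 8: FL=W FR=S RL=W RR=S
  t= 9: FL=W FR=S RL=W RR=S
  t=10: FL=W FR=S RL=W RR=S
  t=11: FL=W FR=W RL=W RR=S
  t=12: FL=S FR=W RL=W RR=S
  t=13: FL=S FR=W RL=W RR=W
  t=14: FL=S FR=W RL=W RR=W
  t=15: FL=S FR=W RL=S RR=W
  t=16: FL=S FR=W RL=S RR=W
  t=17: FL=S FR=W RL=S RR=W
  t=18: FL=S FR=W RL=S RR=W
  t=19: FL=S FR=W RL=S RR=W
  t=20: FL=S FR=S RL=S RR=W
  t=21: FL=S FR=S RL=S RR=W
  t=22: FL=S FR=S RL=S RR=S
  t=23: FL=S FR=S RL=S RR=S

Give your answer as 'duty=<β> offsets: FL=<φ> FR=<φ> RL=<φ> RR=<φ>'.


duty β = stance ticks per leg = 15
FL: stance ticks = 15; W→S at t=12 → φ=12
FR: stance ticks = 15; W→S at t=20 → φ=4
RL: stance ticks = 15; W→S at t=15 → φ=9
RR: stance ticks = 15; W→S at t=22 → φ=2

duty=15 offsets: FL=12 FR=4 RL=9 RR=2


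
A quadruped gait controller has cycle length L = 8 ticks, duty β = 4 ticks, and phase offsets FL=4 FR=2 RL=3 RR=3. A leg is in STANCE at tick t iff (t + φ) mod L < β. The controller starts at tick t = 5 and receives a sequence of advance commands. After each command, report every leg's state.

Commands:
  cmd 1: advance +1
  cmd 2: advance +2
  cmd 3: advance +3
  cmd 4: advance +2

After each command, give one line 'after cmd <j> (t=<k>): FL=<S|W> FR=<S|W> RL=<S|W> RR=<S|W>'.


start t=5: FL=S FR=W RL=S RR=S
cmd 1: advance +1 → t=6, phase=(2,0,1,1) → FL=S FR=S RL=S RR=S
cmd 2: advance +2 → t=8, phase=(4,2,3,3) → FL=W FR=S RL=S RR=S
cmd 3: advance +3 → t=11, phase=(7,5,6,6) → FL=W FR=W RL=W RR=W
cmd 4: advance +2 → t=13, phase=(1,7,0,0) → FL=S FR=W RL=S RR=S

after cmd 1 (t=6): FL=S FR=S RL=S RR=S
after cmd 2 (t=8): FL=W FR=S RL=S RR=S
after cmd 3 (t=11): FL=W FR=W RL=W RR=W
after cmd 4 (t=13): FL=S FR=W RL=S RR=S


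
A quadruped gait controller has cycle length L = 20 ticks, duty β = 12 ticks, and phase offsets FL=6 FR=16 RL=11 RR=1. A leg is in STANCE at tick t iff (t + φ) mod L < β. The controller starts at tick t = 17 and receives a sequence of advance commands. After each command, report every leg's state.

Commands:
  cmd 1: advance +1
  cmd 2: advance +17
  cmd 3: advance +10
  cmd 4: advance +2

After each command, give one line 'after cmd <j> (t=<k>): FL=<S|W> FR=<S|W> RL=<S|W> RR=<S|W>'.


start t=17: FL=S FR=W RL=S RR=W
cmd 1: advance +1 → t=18, phase=(4,14,9,19) → FL=S FR=W RL=S RR=W
cmd 2: advance +17 → t=35, phase=(1,11,6,16) → FL=S FR=S RL=S RR=W
cmd 3: advance +10 → t=45, phase=(11,1,16,6) → FL=S FR=S RL=W RR=S
cmd 4: advance +2 → t=47, phase=(13,3,18,8) → FL=W FR=S RL=W RR=S

after cmd 1 (t=18): FL=S FR=W RL=S RR=W
after cmd 2 (t=35): FL=S FR=S RL=S RR=W
after cmd 3 (t=45): FL=S FR=S RL=W RR=S
after cmd 4 (t=47): FL=W FR=S RL=W RR=S


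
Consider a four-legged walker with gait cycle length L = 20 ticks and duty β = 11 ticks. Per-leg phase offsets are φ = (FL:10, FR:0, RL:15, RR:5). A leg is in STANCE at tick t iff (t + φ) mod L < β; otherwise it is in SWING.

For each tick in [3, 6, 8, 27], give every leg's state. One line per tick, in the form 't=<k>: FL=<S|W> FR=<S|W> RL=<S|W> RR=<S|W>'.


t=3: phase=(13,3,18,8) vs β=11 → FL=W FR=S RL=W RR=S
t=6: phase=(16,6,1,11) vs β=11 → FL=W FR=S RL=S RR=W
t=8: phase=(18,8,3,13) vs β=11 → FL=W FR=S RL=S RR=W
t=27: phase=(17,7,2,12) vs β=11 → FL=W FR=S RL=S RR=W

t=3: FL=W FR=S RL=W RR=S
t=6: FL=W FR=S RL=S RR=W
t=8: FL=W FR=S RL=S RR=W
t=27: FL=W FR=S RL=S RR=W


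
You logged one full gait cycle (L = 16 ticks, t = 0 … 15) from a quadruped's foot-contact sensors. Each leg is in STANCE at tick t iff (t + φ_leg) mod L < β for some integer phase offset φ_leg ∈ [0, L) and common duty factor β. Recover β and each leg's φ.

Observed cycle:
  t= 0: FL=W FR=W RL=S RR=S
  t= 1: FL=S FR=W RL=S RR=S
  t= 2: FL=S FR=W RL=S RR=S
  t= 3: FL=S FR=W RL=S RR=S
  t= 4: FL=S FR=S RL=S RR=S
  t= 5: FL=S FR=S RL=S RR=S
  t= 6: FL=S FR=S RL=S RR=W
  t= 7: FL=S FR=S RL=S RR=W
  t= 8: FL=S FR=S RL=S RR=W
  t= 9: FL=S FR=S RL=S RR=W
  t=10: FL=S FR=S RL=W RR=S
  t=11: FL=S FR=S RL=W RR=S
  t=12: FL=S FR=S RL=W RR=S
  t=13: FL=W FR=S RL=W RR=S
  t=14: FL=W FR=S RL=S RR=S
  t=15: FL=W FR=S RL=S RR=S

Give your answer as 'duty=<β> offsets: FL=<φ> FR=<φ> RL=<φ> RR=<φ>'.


duty=12 offsets: FL=15 FR=12 RL=2 RR=6

duty β = stance ticks per leg = 12
FL: stance ticks = 12; W→S at t=1 → φ=15
FR: stance ticks = 12; W→S at t=4 → φ=12
RL: stance ticks = 12; W→S at t=14 → φ=2
RR: stance ticks = 12; W→S at t=10 → φ=6


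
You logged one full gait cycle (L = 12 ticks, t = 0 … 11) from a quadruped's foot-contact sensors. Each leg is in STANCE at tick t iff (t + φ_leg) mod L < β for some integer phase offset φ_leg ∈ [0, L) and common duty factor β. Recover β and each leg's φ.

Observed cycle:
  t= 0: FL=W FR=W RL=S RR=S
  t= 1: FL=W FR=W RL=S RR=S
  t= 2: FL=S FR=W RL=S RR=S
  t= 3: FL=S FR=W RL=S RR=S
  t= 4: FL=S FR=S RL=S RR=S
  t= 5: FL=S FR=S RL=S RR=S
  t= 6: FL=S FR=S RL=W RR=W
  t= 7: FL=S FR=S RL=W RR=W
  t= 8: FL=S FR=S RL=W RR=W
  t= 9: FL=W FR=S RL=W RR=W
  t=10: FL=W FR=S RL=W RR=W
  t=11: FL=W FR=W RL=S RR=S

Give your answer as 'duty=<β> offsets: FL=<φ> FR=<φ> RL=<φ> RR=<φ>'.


duty β = stance ticks per leg = 7
FL: stance ticks = 7; W→S at t=2 → φ=10
FR: stance ticks = 7; W→S at t=4 → φ=8
RL: stance ticks = 7; W→S at t=11 → φ=1
RR: stance ticks = 7; W→S at t=11 → φ=1

duty=7 offsets: FL=10 FR=8 RL=1 RR=1


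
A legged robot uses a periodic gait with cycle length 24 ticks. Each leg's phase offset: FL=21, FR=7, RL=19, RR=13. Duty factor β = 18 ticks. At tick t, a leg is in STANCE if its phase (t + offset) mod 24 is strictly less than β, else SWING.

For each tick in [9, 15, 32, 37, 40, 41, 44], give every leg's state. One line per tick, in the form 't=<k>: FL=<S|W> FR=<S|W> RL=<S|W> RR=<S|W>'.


t=9: FL=S FR=S RL=S RR=W
t=15: FL=S FR=W RL=S RR=S
t=32: FL=S FR=S RL=S RR=W
t=37: FL=S FR=W RL=S RR=S
t=40: FL=S FR=W RL=S RR=S
t=41: FL=S FR=S RL=S RR=S
t=44: FL=S FR=S RL=S RR=S

t=9: phase=(6,16,4,22) vs β=18 → FL=S FR=S RL=S RR=W
t=15: phase=(12,22,10,4) vs β=18 → FL=S FR=W RL=S RR=S
t=32: phase=(5,15,3,21) vs β=18 → FL=S FR=S RL=S RR=W
t=37: phase=(10,20,8,2) vs β=18 → FL=S FR=W RL=S RR=S
t=40: phase=(13,23,11,5) vs β=18 → FL=S FR=W RL=S RR=S
t=41: phase=(14,0,12,6) vs β=18 → FL=S FR=S RL=S RR=S
t=44: phase=(17,3,15,9) vs β=18 → FL=S FR=S RL=S RR=S


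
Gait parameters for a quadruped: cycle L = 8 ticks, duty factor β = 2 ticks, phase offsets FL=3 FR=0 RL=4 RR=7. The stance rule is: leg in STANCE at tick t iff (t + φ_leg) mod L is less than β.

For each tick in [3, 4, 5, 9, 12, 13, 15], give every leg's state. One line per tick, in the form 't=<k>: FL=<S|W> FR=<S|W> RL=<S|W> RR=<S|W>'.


t=3: FL=W FR=W RL=W RR=W
t=4: FL=W FR=W RL=S RR=W
t=5: FL=S FR=W RL=S RR=W
t=9: FL=W FR=S RL=W RR=S
t=12: FL=W FR=W RL=S RR=W
t=13: FL=S FR=W RL=S RR=W
t=15: FL=W FR=W RL=W RR=W

t=3: phase=(6,3,7,2) vs β=2 → FL=W FR=W RL=W RR=W
t=4: phase=(7,4,0,3) vs β=2 → FL=W FR=W RL=S RR=W
t=5: phase=(0,5,1,4) vs β=2 → FL=S FR=W RL=S RR=W
t=9: phase=(4,1,5,0) vs β=2 → FL=W FR=S RL=W RR=S
t=12: phase=(7,4,0,3) vs β=2 → FL=W FR=W RL=S RR=W
t=13: phase=(0,5,1,4) vs β=2 → FL=S FR=W RL=S RR=W
t=15: phase=(2,7,3,6) vs β=2 → FL=W FR=W RL=W RR=W


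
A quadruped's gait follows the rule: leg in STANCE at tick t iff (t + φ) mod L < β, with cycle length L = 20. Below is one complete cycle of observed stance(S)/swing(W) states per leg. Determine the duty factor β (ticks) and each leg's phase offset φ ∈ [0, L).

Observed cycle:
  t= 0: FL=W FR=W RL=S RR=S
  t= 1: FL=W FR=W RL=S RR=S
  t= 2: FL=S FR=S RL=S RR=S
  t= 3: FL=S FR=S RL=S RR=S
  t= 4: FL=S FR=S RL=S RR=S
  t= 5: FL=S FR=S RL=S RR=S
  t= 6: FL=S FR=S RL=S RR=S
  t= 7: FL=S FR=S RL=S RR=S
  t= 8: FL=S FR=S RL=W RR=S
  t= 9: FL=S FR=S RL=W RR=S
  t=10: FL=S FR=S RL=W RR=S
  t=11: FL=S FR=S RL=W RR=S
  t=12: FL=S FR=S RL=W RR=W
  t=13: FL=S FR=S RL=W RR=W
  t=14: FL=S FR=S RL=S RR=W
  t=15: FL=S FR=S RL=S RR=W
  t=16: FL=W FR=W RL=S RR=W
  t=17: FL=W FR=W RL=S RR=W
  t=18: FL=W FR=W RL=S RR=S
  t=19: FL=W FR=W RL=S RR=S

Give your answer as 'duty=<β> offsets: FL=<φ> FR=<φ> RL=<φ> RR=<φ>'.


duty β = stance ticks per leg = 14
FL: stance ticks = 14; W→S at t=2 → φ=18
FR: stance ticks = 14; W→S at t=2 → φ=18
RL: stance ticks = 14; W→S at t=14 → φ=6
RR: stance ticks = 14; W→S at t=18 → φ=2

duty=14 offsets: FL=18 FR=18 RL=6 RR=2


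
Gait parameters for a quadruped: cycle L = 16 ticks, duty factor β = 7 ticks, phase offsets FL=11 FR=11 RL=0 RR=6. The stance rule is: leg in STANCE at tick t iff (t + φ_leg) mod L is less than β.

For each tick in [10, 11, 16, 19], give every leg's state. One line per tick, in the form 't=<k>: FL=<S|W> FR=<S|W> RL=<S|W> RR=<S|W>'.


t=10: FL=S FR=S RL=W RR=S
t=11: FL=S FR=S RL=W RR=S
t=16: FL=W FR=W RL=S RR=S
t=19: FL=W FR=W RL=S RR=W

t=10: phase=(5,5,10,0) vs β=7 → FL=S FR=S RL=W RR=S
t=11: phase=(6,6,11,1) vs β=7 → FL=S FR=S RL=W RR=S
t=16: phase=(11,11,0,6) vs β=7 → FL=W FR=W RL=S RR=S
t=19: phase=(14,14,3,9) vs β=7 → FL=W FR=W RL=S RR=W


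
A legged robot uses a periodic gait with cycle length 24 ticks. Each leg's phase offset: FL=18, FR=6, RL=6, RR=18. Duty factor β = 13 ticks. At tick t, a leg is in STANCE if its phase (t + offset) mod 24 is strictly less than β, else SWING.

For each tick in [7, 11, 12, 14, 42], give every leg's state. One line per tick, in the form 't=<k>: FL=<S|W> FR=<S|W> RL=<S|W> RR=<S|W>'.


t=7: phase=(1,13,13,1) vs β=13 → FL=S FR=W RL=W RR=S
t=11: phase=(5,17,17,5) vs β=13 → FL=S FR=W RL=W RR=S
t=12: phase=(6,18,18,6) vs β=13 → FL=S FR=W RL=W RR=S
t=14: phase=(8,20,20,8) vs β=13 → FL=S FR=W RL=W RR=S
t=42: phase=(12,0,0,12) vs β=13 → FL=S FR=S RL=S RR=S

t=7: FL=S FR=W RL=W RR=S
t=11: FL=S FR=W RL=W RR=S
t=12: FL=S FR=W RL=W RR=S
t=14: FL=S FR=W RL=W RR=S
t=42: FL=S FR=S RL=S RR=S


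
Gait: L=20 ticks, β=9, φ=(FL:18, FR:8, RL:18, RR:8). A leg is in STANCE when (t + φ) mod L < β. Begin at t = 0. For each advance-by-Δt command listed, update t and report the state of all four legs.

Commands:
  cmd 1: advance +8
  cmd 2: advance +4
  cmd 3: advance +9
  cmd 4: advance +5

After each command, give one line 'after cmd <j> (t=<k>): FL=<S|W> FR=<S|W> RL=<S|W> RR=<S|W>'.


after cmd 1 (t=8): FL=S FR=W RL=S RR=W
after cmd 2 (t=12): FL=W FR=S RL=W RR=S
after cmd 3 (t=21): FL=W FR=W RL=W RR=W
after cmd 4 (t=26): FL=S FR=W RL=S RR=W

start t=0: FL=W FR=S RL=W RR=S
cmd 1: advance +8 → t=8, phase=(6,16,6,16) → FL=S FR=W RL=S RR=W
cmd 2: advance +4 → t=12, phase=(10,0,10,0) → FL=W FR=S RL=W RR=S
cmd 3: advance +9 → t=21, phase=(19,9,19,9) → FL=W FR=W RL=W RR=W
cmd 4: advance +5 → t=26, phase=(4,14,4,14) → FL=S FR=W RL=S RR=W


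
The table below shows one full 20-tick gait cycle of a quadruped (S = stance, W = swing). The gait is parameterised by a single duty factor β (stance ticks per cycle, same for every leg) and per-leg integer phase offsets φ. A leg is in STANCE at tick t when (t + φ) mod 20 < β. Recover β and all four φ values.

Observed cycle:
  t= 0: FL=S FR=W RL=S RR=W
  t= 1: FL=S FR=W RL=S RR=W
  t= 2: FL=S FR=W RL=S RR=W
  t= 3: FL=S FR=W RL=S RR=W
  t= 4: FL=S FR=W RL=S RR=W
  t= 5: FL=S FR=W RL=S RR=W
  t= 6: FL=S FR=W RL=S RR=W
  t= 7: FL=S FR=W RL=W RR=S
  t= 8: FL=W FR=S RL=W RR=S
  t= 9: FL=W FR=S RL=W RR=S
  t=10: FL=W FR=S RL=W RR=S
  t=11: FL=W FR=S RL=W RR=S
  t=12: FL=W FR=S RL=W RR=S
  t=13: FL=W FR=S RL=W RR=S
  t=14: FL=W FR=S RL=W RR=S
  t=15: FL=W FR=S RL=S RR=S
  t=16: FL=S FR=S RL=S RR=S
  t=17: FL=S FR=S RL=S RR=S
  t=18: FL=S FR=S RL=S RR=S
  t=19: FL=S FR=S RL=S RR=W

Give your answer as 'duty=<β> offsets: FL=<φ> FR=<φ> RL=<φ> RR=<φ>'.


duty β = stance ticks per leg = 12
FL: stance ticks = 12; W→S at t=16 → φ=4
FR: stance ticks = 12; W→S at t=8 → φ=12
RL: stance ticks = 12; W→S at t=15 → φ=5
RR: stance ticks = 12; W→S at t=7 → φ=13

duty=12 offsets: FL=4 FR=12 RL=5 RR=13


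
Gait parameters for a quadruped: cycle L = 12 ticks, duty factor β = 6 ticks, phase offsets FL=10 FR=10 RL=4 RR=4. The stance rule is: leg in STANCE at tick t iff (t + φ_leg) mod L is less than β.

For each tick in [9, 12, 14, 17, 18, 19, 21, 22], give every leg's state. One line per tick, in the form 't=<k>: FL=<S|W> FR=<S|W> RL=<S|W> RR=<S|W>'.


t=9: FL=W FR=W RL=S RR=S
t=12: FL=W FR=W RL=S RR=S
t=14: FL=S FR=S RL=W RR=W
t=17: FL=S FR=S RL=W RR=W
t=18: FL=S FR=S RL=W RR=W
t=19: FL=S FR=S RL=W RR=W
t=21: FL=W FR=W RL=S RR=S
t=22: FL=W FR=W RL=S RR=S

t=9: phase=(7,7,1,1) vs β=6 → FL=W FR=W RL=S RR=S
t=12: phase=(10,10,4,4) vs β=6 → FL=W FR=W RL=S RR=S
t=14: phase=(0,0,6,6) vs β=6 → FL=S FR=S RL=W RR=W
t=17: phase=(3,3,9,9) vs β=6 → FL=S FR=S RL=W RR=W
t=18: phase=(4,4,10,10) vs β=6 → FL=S FR=S RL=W RR=W
t=19: phase=(5,5,11,11) vs β=6 → FL=S FR=S RL=W RR=W
t=21: phase=(7,7,1,1) vs β=6 → FL=W FR=W RL=S RR=S
t=22: phase=(8,8,2,2) vs β=6 → FL=W FR=W RL=S RR=S


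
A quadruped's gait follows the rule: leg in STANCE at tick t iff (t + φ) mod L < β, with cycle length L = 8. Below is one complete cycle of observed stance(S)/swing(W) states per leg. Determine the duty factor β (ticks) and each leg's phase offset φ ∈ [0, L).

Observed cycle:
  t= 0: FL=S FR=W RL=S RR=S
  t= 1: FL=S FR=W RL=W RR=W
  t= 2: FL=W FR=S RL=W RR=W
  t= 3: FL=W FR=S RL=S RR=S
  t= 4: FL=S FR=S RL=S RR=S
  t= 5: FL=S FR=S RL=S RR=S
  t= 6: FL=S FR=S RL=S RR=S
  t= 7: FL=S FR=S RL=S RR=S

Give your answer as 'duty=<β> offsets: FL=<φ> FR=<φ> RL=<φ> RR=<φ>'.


duty β = stance ticks per leg = 6
FL: stance ticks = 6; W→S at t=4 → φ=4
FR: stance ticks = 6; W→S at t=2 → φ=6
RL: stance ticks = 6; W→S at t=3 → φ=5
RR: stance ticks = 6; W→S at t=3 → φ=5

duty=6 offsets: FL=4 FR=6 RL=5 RR=5


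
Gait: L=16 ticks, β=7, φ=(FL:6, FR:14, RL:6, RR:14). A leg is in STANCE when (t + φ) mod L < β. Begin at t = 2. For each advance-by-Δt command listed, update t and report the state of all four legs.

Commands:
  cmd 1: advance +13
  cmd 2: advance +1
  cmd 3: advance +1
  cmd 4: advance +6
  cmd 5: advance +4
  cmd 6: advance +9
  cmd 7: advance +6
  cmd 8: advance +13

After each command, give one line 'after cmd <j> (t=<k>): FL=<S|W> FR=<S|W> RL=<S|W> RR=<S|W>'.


start t=2: FL=W FR=S RL=W RR=S
cmd 1: advance +13 → t=15, phase=(5,13,5,13) → FL=S FR=W RL=S RR=W
cmd 2: advance +1 → t=16, phase=(6,14,6,14) → FL=S FR=W RL=S RR=W
cmd 3: advance +1 → t=17, phase=(7,15,7,15) → FL=W FR=W RL=W RR=W
cmd 4: advance +6 → t=23, phase=(13,5,13,5) → FL=W FR=S RL=W RR=S
cmd 5: advance +4 → t=27, phase=(1,9,1,9) → FL=S FR=W RL=S RR=W
cmd 6: advance +9 → t=36, phase=(10,2,10,2) → FL=W FR=S RL=W RR=S
cmd 7: advance +6 → t=42, phase=(0,8,0,8) → FL=S FR=W RL=S RR=W
cmd 8: advance +13 → t=55, phase=(13,5,13,5) → FL=W FR=S RL=W RR=S

after cmd 1 (t=15): FL=S FR=W RL=S RR=W
after cmd 2 (t=16): FL=S FR=W RL=S RR=W
after cmd 3 (t=17): FL=W FR=W RL=W RR=W
after cmd 4 (t=23): FL=W FR=S RL=W RR=S
after cmd 5 (t=27): FL=S FR=W RL=S RR=W
after cmd 6 (t=36): FL=W FR=S RL=W RR=S
after cmd 7 (t=42): FL=S FR=W RL=S RR=W
after cmd 8 (t=55): FL=W FR=S RL=W RR=S


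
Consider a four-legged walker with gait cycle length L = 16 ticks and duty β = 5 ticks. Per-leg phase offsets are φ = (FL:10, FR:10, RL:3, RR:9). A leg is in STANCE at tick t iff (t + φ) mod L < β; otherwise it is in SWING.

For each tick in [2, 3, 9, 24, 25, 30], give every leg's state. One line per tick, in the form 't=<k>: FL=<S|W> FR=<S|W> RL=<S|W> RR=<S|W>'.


t=2: FL=W FR=W RL=W RR=W
t=3: FL=W FR=W RL=W RR=W
t=9: FL=S FR=S RL=W RR=S
t=24: FL=S FR=S RL=W RR=S
t=25: FL=S FR=S RL=W RR=S
t=30: FL=W FR=W RL=S RR=W

t=2: phase=(12,12,5,11) vs β=5 → FL=W FR=W RL=W RR=W
t=3: phase=(13,13,6,12) vs β=5 → FL=W FR=W RL=W RR=W
t=9: phase=(3,3,12,2) vs β=5 → FL=S FR=S RL=W RR=S
t=24: phase=(2,2,11,1) vs β=5 → FL=S FR=S RL=W RR=S
t=25: phase=(3,3,12,2) vs β=5 → FL=S FR=S RL=W RR=S
t=30: phase=(8,8,1,7) vs β=5 → FL=W FR=W RL=S RR=W


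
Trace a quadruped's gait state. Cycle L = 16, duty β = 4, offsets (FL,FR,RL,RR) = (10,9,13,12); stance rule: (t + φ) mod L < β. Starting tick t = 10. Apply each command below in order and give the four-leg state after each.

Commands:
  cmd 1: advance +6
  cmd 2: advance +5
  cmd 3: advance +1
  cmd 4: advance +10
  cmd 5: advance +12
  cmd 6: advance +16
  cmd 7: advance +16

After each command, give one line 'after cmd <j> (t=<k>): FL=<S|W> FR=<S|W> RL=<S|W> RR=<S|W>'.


start t=10: FL=W FR=S RL=W RR=W
cmd 1: advance +6 → t=16, phase=(10,9,13,12) → FL=W FR=W RL=W RR=W
cmd 2: advance +5 → t=21, phase=(15,14,2,1) → FL=W FR=W RL=S RR=S
cmd 3: advance +1 → t=22, phase=(0,15,3,2) → FL=S FR=W RL=S RR=S
cmd 4: advance +10 → t=32, phase=(10,9,13,12) → FL=W FR=W RL=W RR=W
cmd 5: advance +12 → t=44, phase=(6,5,9,8) → FL=W FR=W RL=W RR=W
cmd 6: advance +16 → t=60, phase=(6,5,9,8) → FL=W FR=W RL=W RR=W
cmd 7: advance +16 → t=76, phase=(6,5,9,8) → FL=W FR=W RL=W RR=W

after cmd 1 (t=16): FL=W FR=W RL=W RR=W
after cmd 2 (t=21): FL=W FR=W RL=S RR=S
after cmd 3 (t=22): FL=S FR=W RL=S RR=S
after cmd 4 (t=32): FL=W FR=W RL=W RR=W
after cmd 5 (t=44): FL=W FR=W RL=W RR=W
after cmd 6 (t=60): FL=W FR=W RL=W RR=W
after cmd 7 (t=76): FL=W FR=W RL=W RR=W


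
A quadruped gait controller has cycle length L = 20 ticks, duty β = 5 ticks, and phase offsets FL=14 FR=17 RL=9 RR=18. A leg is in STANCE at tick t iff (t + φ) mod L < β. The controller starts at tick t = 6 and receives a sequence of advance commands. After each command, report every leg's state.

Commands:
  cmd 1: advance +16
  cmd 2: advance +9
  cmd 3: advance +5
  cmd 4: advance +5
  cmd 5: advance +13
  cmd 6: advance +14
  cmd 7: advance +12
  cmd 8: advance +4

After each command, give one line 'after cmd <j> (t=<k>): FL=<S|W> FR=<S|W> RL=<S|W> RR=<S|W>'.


after cmd 1 (t=22): FL=W FR=W RL=W RR=S
after cmd 2 (t=31): FL=W FR=W RL=S RR=W
after cmd 3 (t=36): FL=W FR=W RL=W RR=W
after cmd 4 (t=41): FL=W FR=W RL=W RR=W
after cmd 5 (t=54): FL=W FR=W RL=S RR=W
after cmd 6 (t=68): FL=S FR=W RL=W RR=W
after cmd 7 (t=80): FL=W FR=W RL=W RR=W
after cmd 8 (t=84): FL=W FR=S RL=W RR=S

start t=6: FL=S FR=S RL=W RR=S
cmd 1: advance +16 → t=22, phase=(16,19,11,0) → FL=W FR=W RL=W RR=S
cmd 2: advance +9 → t=31, phase=(5,8,0,9) → FL=W FR=W RL=S RR=W
cmd 3: advance +5 → t=36, phase=(10,13,5,14) → FL=W FR=W RL=W RR=W
cmd 4: advance +5 → t=41, phase=(15,18,10,19) → FL=W FR=W RL=W RR=W
cmd 5: advance +13 → t=54, phase=(8,11,3,12) → FL=W FR=W RL=S RR=W
cmd 6: advance +14 → t=68, phase=(2,5,17,6) → FL=S FR=W RL=W RR=W
cmd 7: advance +12 → t=80, phase=(14,17,9,18) → FL=W FR=W RL=W RR=W
cmd 8: advance +4 → t=84, phase=(18,1,13,2) → FL=W FR=S RL=W RR=S


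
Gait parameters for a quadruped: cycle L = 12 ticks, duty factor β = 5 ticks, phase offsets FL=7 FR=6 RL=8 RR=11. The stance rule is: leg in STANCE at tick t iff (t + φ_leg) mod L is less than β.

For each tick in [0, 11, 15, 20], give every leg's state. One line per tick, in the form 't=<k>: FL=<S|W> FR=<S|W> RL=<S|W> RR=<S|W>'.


t=0: phase=(7,6,8,11) vs β=5 → FL=W FR=W RL=W RR=W
t=11: phase=(6,5,7,10) vs β=5 → FL=W FR=W RL=W RR=W
t=15: phase=(10,9,11,2) vs β=5 → FL=W FR=W RL=W RR=S
t=20: phase=(3,2,4,7) vs β=5 → FL=S FR=S RL=S RR=W

t=0: FL=W FR=W RL=W RR=W
t=11: FL=W FR=W RL=W RR=W
t=15: FL=W FR=W RL=W RR=S
t=20: FL=S FR=S RL=S RR=W


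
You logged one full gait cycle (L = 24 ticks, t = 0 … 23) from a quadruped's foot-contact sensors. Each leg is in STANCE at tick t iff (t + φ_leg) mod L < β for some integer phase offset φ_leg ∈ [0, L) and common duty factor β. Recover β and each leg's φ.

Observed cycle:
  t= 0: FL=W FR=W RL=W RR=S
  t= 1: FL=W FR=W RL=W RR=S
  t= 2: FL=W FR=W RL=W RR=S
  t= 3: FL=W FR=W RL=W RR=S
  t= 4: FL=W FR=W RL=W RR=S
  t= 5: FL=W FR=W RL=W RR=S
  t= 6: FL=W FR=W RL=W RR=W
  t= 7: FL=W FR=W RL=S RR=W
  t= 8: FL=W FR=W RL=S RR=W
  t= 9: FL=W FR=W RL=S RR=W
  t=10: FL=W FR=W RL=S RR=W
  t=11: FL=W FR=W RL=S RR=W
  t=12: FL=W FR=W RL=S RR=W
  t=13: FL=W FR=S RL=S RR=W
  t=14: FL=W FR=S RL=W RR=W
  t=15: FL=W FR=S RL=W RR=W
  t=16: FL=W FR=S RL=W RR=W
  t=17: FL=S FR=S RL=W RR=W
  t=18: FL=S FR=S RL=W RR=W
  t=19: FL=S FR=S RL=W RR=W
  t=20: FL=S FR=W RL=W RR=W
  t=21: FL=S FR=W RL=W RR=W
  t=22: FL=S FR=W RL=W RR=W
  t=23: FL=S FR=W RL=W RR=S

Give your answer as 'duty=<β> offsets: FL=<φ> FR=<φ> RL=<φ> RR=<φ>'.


duty β = stance ticks per leg = 7
FL: stance ticks = 7; W→S at t=17 → φ=7
FR: stance ticks = 7; W→S at t=13 → φ=11
RL: stance ticks = 7; W→S at t=7 → φ=17
RR: stance ticks = 7; W→S at t=23 → φ=1

duty=7 offsets: FL=7 FR=11 RL=17 RR=1


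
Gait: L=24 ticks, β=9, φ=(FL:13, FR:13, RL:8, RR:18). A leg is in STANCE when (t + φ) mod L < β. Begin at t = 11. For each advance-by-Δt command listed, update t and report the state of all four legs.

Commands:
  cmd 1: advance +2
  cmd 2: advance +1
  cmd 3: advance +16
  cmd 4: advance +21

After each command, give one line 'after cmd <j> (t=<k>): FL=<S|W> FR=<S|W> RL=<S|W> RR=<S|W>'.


after cmd 1 (t=13): FL=S FR=S RL=W RR=S
after cmd 2 (t=14): FL=S FR=S RL=W RR=S
after cmd 3 (t=30): FL=W FR=W RL=W RR=S
after cmd 4 (t=51): FL=W FR=W RL=W RR=W

start t=11: FL=S FR=S RL=W RR=S
cmd 1: advance +2 → t=13, phase=(2,2,21,7) → FL=S FR=S RL=W RR=S
cmd 2: advance +1 → t=14, phase=(3,3,22,8) → FL=S FR=S RL=W RR=S
cmd 3: advance +16 → t=30, phase=(19,19,14,0) → FL=W FR=W RL=W RR=S
cmd 4: advance +21 → t=51, phase=(16,16,11,21) → FL=W FR=W RL=W RR=W


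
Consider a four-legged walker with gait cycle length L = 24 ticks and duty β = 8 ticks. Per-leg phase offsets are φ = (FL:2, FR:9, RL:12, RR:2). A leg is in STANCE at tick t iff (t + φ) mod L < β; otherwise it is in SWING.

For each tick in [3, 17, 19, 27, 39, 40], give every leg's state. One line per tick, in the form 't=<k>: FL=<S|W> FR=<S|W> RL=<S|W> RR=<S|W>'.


t=3: phase=(5,12,15,5) vs β=8 → FL=S FR=W RL=W RR=S
t=17: phase=(19,2,5,19) vs β=8 → FL=W FR=S RL=S RR=W
t=19: phase=(21,4,7,21) vs β=8 → FL=W FR=S RL=S RR=W
t=27: phase=(5,12,15,5) vs β=8 → FL=S FR=W RL=W RR=S
t=39: phase=(17,0,3,17) vs β=8 → FL=W FR=S RL=S RR=W
t=40: phase=(18,1,4,18) vs β=8 → FL=W FR=S RL=S RR=W

t=3: FL=S FR=W RL=W RR=S
t=17: FL=W FR=S RL=S RR=W
t=19: FL=W FR=S RL=S RR=W
t=27: FL=S FR=W RL=W RR=S
t=39: FL=W FR=S RL=S RR=W
t=40: FL=W FR=S RL=S RR=W
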